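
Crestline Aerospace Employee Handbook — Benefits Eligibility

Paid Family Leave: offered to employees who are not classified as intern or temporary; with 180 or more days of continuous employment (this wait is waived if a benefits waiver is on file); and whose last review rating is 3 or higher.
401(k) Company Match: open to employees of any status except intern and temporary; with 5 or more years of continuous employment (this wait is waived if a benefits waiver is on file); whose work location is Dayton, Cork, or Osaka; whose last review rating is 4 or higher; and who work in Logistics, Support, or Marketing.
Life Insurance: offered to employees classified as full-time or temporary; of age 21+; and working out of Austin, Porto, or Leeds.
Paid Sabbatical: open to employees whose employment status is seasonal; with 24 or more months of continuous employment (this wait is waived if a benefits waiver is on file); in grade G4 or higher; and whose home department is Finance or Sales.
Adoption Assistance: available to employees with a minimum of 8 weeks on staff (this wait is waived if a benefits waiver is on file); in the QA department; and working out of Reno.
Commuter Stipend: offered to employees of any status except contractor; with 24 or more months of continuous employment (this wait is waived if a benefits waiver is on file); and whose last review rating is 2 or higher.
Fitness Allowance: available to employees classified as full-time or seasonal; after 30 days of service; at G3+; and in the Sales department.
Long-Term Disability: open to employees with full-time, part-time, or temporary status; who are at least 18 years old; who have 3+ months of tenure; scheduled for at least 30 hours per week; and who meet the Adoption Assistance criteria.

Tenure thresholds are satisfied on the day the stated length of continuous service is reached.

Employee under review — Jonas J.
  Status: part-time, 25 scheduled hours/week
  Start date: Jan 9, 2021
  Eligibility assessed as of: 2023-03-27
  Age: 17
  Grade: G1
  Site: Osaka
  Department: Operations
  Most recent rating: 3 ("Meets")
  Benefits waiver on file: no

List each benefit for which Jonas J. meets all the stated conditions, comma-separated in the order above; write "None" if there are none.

Service from Jan 9, 2021 to 2023-03-27: 807 days.
Paid Family Leave — status part-time ✓ (not excluded); no waiver, service 807 days ≥ 180 days ✓; rating 3 ≥ 3 ✓ → eligible.
401(k) Company Match — status part-time ✓ (not excluded); no waiver, service 807 days < 5 years (≈1825 days) ✗ → not eligible.
Life Insurance — status part-time ✗ (requires full-time or temporary) → not eligible.
Paid Sabbatical — status part-time ✗ (requires seasonal) → not eligible.
Adoption Assistance — no waiver, service 807 days ≥ 8 weeks (≈56 days) ✓; dept Operations ✗ → not eligible.
Commuter Stipend — status part-time ✓ (not excluded); no waiver, service 807 days ≥ 24 months (≈720 days) ✓; rating 3 ≥ 2 ✓ → eligible.
Fitness Allowance — status part-time ✗ (requires full-time or seasonal) → not eligible.
Long-Term Disability — status part-time ✓; age 17 < 18 ✗ → not eligible.

Paid Family Leave, Commuter Stipend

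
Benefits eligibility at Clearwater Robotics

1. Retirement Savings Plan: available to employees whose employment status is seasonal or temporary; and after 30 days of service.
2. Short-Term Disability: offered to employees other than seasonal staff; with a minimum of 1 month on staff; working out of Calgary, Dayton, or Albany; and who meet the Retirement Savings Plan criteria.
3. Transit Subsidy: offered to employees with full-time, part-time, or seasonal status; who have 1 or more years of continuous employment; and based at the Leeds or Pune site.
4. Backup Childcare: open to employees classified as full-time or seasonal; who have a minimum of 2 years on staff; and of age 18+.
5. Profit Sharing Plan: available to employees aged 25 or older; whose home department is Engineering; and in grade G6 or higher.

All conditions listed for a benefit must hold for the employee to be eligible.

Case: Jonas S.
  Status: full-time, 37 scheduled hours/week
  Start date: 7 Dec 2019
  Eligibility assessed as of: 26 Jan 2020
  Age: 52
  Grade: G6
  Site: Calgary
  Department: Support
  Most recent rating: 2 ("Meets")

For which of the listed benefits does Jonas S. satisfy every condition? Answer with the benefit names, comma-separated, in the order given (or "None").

Service from 7 Dec 2019 to 26 Jan 2020: 50 days.
Retirement Savings Plan — status full-time ✗ (requires seasonal or temporary) → not eligible.
Short-Term Disability — status full-time ✓ (not excluded); service 50 days ≥ 1 month (≈30 days) ✓; site Calgary ✓; not eligible for Retirement Savings Plan ✗ → not eligible.
Transit Subsidy — status full-time ✓; service 50 days < 1 year (≈365 days) ✗ → not eligible.
Backup Childcare — status full-time ✓; service 50 days < 2 years (≈730 days) ✗ → not eligible.
Profit Sharing Plan — age 52 ≥ 25 ✓; dept Support ✗ → not eligible.

None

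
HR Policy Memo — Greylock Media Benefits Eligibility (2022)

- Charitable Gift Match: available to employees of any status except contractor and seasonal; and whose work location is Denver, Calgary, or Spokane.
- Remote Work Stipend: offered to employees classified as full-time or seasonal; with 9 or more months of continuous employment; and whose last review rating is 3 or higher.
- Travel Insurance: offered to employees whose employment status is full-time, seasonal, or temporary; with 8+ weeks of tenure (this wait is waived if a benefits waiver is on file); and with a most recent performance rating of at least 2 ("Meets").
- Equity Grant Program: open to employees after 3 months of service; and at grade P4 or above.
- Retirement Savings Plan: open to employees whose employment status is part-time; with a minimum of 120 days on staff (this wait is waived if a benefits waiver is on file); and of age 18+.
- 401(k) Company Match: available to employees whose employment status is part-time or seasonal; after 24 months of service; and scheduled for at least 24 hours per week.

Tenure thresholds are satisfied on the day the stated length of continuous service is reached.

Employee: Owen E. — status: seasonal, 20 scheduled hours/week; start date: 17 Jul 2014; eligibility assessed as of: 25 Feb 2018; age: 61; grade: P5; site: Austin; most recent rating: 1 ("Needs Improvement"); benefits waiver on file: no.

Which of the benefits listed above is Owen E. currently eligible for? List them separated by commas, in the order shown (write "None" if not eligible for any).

Equity Grant Program

Service from 17 Jul 2014 to 25 Feb 2018: 1319 days.
Charitable Gift Match — status seasonal ✗ (excluded) → not eligible.
Remote Work Stipend — status seasonal ✓; service 1319 days ≥ 9 months (≈270 days) ✓; rating 1 < 3 ✗ → not eligible.
Travel Insurance — status seasonal ✓; no waiver, service 1319 days ≥ 8 weeks (≈56 days) ✓; rating 1 < 2 ✗ → not eligible.
Equity Grant Program — service 1319 days ≥ 3 months (≈90 days) ✓; grade P5 ≥ P4 ✓ → eligible.
Retirement Savings Plan — status seasonal ✗ (requires part-time) → not eligible.
401(k) Company Match — status seasonal ✓; service 1319 days ≥ 24 months (≈720 days) ✓; 20 hrs/wk < 24 ✗ → not eligible.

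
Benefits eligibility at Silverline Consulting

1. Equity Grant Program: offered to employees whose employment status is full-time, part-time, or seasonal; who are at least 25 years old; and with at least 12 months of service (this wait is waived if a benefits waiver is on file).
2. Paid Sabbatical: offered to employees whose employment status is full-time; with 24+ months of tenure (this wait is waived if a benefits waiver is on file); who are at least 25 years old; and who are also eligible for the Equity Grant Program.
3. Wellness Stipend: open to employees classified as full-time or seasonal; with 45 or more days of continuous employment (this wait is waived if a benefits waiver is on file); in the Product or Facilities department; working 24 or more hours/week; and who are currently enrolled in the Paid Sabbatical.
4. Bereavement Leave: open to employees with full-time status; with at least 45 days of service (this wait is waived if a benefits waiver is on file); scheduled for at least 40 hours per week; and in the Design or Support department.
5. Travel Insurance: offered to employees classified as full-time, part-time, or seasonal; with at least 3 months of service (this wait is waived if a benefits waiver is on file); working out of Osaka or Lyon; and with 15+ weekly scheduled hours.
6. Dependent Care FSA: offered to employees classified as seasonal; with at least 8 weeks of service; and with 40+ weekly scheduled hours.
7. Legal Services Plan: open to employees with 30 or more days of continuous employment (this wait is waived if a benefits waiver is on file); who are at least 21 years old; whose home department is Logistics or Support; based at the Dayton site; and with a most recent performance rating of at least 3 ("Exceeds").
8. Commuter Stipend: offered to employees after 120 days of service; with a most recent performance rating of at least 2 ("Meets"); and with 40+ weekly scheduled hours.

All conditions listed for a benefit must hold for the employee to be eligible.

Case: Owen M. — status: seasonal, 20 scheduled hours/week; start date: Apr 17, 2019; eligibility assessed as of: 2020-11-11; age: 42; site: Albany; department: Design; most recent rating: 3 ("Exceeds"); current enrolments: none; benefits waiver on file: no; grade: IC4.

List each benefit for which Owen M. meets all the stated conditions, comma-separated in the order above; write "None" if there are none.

Service from Apr 17, 2019 to 2020-11-11: 574 days.
Equity Grant Program — status seasonal ✓; age 42 ≥ 25 ✓; no waiver, service 574 days ≥ 12 months (≈360 days) ✓ → eligible.
Paid Sabbatical — status seasonal ✗ (requires full-time) → not eligible.
Wellness Stipend — status seasonal ✓; no waiver, service 574 days ≥ 45 days ✓; dept Design ✗ → not eligible.
Bereavement Leave — status seasonal ✗ (requires full-time) → not eligible.
Travel Insurance — status seasonal ✓; no waiver, service 574 days ≥ 3 months (≈90 days) ✓; site Albany ✗ (not Osaka or Lyon) → not eligible.
Dependent Care FSA — status seasonal ✓; service 574 days ≥ 8 weeks (≈56 days) ✓; 20 hrs/wk < 40 ✗ → not eligible.
Legal Services Plan — no waiver, service 574 days ≥ 30 days ✓; age 42 ≥ 21 ✓; dept Design ✗ → not eligible.
Commuter Stipend — service 574 days ≥ 120 days ✓; rating 3 ≥ 2 ✓; 20 hrs/wk < 40 ✗ → not eligible.

Equity Grant Program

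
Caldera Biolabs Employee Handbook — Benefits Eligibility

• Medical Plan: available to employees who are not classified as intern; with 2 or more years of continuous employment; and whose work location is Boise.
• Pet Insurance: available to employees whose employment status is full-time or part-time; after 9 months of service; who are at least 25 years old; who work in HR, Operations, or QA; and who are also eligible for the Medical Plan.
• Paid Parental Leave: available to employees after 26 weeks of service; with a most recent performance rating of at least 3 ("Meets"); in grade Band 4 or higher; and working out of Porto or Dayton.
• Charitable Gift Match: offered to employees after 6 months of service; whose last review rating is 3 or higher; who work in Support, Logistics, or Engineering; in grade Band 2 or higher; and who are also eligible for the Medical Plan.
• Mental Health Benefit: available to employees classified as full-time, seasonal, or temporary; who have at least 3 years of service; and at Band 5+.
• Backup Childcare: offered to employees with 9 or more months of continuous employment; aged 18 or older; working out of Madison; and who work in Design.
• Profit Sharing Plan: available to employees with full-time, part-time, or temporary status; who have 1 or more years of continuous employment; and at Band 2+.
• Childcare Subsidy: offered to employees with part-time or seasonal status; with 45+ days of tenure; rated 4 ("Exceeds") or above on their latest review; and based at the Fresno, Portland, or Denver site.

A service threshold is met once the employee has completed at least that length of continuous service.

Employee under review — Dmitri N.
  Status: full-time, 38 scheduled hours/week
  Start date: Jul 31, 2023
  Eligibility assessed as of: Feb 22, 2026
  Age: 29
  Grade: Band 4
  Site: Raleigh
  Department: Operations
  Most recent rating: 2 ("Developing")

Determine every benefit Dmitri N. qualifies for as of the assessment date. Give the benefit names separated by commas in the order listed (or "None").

Profit Sharing Plan

Service from Jul 31, 2023 to Feb 22, 2026: 937 days.
Medical Plan — status full-time ✓ (not excluded); service 937 days ≥ 2 years (≈730 days) ✓; site Raleigh ✗ (not Boise) → not eligible.
Pet Insurance — status full-time ✓; service 937 days ≥ 9 months (≈270 days) ✓; age 29 ≥ 25 ✓; dept Operations ✓; not eligible for Medical Plan ✗ → not eligible.
Paid Parental Leave — service 937 days ≥ 26 weeks (≈182 days) ✓; rating 2 < 3 ✗ → not eligible.
Charitable Gift Match — service 937 days ≥ 6 months (≈180 days) ✓; rating 2 < 3 ✗ → not eligible.
Mental Health Benefit — status full-time ✓; service 937 days < 3 years (≈1095 days) ✗ → not eligible.
Backup Childcare — service 937 days ≥ 9 months (≈270 days) ✓; age 29 ≥ 18 ✓; site Raleigh ✗ (not Madison) → not eligible.
Profit Sharing Plan — status full-time ✓; service 937 days ≥ 1 year (≈365 days) ✓; grade Band 4 ≥ Band 2 ✓ → eligible.
Childcare Subsidy — status full-time ✗ (requires part-time or seasonal) → not eligible.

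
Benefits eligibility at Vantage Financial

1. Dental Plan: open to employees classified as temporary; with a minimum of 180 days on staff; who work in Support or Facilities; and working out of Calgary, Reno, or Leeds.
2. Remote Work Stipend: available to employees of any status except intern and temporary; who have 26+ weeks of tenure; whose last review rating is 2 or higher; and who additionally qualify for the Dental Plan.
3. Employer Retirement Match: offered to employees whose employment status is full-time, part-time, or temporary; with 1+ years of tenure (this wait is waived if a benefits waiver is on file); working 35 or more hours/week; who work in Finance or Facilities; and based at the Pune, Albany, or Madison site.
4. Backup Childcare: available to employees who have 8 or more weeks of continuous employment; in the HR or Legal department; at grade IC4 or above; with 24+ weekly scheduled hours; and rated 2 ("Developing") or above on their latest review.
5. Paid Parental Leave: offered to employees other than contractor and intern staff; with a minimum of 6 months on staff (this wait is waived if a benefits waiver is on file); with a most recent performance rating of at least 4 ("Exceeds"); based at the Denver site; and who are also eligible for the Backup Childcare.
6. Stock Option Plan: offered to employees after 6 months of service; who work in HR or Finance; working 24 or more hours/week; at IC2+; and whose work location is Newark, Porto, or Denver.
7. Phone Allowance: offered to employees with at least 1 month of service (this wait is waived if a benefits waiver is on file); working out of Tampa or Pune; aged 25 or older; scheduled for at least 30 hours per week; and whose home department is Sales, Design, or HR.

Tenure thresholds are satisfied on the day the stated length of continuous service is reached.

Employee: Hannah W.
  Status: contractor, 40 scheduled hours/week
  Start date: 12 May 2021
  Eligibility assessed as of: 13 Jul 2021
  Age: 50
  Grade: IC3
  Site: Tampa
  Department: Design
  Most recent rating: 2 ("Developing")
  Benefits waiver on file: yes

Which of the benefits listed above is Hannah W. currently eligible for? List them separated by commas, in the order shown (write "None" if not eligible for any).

Phone Allowance

Service from 12 May 2021 to 13 Jul 2021: 62 days.
Dental Plan — status contractor ✗ (requires temporary) → not eligible.
Remote Work Stipend — status contractor ✓ (not excluded); service 62 days < 26 weeks (≈182 days) ✗ → not eligible.
Employer Retirement Match — status contractor ✗ (requires full-time, part-time, or temporary) → not eligible.
Backup Childcare — service 62 days ≥ 8 weeks (≈56 days) ✓; dept Design ✗ → not eligible.
Paid Parental Leave — status contractor ✗ (excluded) → not eligible.
Stock Option Plan — service 62 days < 6 months (≈180 days) ✗ → not eligible.
Phone Allowance — benefits waiver on file ✓; site Tampa ✓; age 50 ≥ 25 ✓; 40 hrs/wk ≥ 30 ✓; dept Design ✓ → eligible.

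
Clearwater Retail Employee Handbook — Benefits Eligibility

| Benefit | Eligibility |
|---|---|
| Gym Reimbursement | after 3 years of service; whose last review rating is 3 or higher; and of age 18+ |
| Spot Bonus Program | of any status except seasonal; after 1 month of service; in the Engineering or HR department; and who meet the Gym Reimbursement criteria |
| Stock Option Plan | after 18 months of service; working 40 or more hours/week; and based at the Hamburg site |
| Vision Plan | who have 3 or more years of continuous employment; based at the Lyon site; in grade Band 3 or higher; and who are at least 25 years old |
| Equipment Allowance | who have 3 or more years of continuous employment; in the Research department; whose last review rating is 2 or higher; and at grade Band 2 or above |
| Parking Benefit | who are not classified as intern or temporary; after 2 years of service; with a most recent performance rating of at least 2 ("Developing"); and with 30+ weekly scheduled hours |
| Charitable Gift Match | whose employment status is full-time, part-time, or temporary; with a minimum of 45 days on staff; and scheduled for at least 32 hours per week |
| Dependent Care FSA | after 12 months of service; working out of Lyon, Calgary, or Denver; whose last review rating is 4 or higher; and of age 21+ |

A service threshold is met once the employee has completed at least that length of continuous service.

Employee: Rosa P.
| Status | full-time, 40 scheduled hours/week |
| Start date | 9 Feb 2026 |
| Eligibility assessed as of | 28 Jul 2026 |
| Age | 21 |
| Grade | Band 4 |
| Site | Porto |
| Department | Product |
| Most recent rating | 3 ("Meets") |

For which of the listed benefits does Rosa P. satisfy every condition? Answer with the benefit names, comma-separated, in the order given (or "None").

Charitable Gift Match

Service from 9 Feb 2026 to 28 Jul 2026: 169 days.
Gym Reimbursement — service 169 days < 3 years (≈1095 days) ✗ → not eligible.
Spot Bonus Program — status full-time ✓ (not excluded); service 169 days ≥ 1 month (≈30 days) ✓; dept Product ✗ → not eligible.
Stock Option Plan — service 169 days < 18 months (≈540 days) ✗ → not eligible.
Vision Plan — service 169 days < 3 years (≈1095 days) ✗ → not eligible.
Equipment Allowance — service 169 days < 3 years (≈1095 days) ✗ → not eligible.
Parking Benefit — status full-time ✓ (not excluded); service 169 days < 2 years (≈730 days) ✗ → not eligible.
Charitable Gift Match — status full-time ✓; service 169 days ≥ 45 days ✓; 40 hrs/wk ≥ 32 ✓ → eligible.
Dependent Care FSA — service 169 days < 12 months (≈360 days) ✗ → not eligible.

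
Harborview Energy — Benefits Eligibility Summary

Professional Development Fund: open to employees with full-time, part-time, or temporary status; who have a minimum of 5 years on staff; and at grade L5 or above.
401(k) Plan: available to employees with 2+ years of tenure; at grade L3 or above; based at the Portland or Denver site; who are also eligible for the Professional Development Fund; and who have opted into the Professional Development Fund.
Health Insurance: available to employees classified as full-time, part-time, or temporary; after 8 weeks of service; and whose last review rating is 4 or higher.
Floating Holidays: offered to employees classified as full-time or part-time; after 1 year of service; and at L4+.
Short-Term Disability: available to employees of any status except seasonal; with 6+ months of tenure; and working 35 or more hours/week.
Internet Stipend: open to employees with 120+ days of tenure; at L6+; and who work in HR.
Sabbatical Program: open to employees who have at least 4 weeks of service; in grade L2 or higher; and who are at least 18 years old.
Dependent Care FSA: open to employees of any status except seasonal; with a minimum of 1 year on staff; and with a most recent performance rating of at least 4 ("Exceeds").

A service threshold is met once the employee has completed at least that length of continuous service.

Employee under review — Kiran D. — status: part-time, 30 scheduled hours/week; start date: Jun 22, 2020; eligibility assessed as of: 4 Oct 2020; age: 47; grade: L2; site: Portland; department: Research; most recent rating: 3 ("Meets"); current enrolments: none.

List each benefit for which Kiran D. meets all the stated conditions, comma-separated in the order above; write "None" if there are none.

Sabbatical Program

Service from Jun 22, 2020 to 4 Oct 2020: 104 days.
Professional Development Fund — status part-time ✓; service 104 days < 5 years (≈1825 days) ✗ → not eligible.
401(k) Plan — service 104 days < 2 years (≈730 days) ✗ → not eligible.
Health Insurance — status part-time ✓; service 104 days ≥ 8 weeks (≈56 days) ✓; rating 3 < 4 ✗ → not eligible.
Floating Holidays — status part-time ✓; service 104 days < 1 year (≈365 days) ✗ → not eligible.
Short-Term Disability — status part-time ✓ (not excluded); service 104 days < 6 months (≈180 days) ✗ → not eligible.
Internet Stipend — service 104 days < 120 days ✗ → not eligible.
Sabbatical Program — service 104 days ≥ 4 weeks (≈28 days) ✓; grade L2 ≥ L2 ✓; age 47 ≥ 18 ✓ → eligible.
Dependent Care FSA — status part-time ✓ (not excluded); service 104 days < 1 year (≈365 days) ✗ → not eligible.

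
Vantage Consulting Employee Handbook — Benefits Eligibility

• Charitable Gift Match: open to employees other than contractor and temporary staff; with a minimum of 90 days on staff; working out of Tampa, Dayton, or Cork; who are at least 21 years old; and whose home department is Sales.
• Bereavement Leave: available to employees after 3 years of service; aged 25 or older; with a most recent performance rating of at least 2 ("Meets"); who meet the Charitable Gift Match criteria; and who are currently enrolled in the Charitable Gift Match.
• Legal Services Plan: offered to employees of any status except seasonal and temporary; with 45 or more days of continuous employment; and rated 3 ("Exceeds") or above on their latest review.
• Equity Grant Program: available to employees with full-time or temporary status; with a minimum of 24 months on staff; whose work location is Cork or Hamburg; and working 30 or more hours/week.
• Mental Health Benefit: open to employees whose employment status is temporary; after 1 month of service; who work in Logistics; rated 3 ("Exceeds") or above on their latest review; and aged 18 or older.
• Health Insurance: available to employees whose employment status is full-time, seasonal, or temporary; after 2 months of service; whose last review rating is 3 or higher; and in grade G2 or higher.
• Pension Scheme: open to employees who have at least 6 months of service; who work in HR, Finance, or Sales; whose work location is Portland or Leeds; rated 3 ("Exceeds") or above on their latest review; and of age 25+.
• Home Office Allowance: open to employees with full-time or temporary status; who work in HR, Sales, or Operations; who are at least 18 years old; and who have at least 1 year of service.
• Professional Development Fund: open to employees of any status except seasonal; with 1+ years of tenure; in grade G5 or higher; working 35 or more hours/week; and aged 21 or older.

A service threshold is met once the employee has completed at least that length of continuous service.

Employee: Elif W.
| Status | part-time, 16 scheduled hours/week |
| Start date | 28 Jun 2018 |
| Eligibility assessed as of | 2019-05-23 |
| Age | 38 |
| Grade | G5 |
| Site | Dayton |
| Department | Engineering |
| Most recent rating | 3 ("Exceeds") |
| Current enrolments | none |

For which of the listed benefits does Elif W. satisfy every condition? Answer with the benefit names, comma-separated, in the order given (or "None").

Service from 28 Jun 2018 to 2019-05-23: 329 days.
Charitable Gift Match — status part-time ✓ (not excluded); service 329 days ≥ 90 days ✓; site Dayton ✓; age 38 ≥ 21 ✓; dept Engineering ✗ → not eligible.
Bereavement Leave — service 329 days < 3 years (≈1095 days) ✗ → not eligible.
Legal Services Plan — status part-time ✓ (not excluded); service 329 days ≥ 45 days ✓; rating 3 ≥ 3 ✓ → eligible.
Equity Grant Program — status part-time ✗ (requires full-time or temporary) → not eligible.
Mental Health Benefit — status part-time ✗ (requires temporary) → not eligible.
Health Insurance — status part-time ✗ (requires full-time, seasonal, or temporary) → not eligible.
Pension Scheme — service 329 days ≥ 6 months (≈180 days) ✓; dept Engineering ✗ → not eligible.
Home Office Allowance — status part-time ✗ (requires full-time or temporary) → not eligible.
Professional Development Fund — status part-time ✓ (not excluded); service 329 days < 1 year (≈365 days) ✗ → not eligible.

Legal Services Plan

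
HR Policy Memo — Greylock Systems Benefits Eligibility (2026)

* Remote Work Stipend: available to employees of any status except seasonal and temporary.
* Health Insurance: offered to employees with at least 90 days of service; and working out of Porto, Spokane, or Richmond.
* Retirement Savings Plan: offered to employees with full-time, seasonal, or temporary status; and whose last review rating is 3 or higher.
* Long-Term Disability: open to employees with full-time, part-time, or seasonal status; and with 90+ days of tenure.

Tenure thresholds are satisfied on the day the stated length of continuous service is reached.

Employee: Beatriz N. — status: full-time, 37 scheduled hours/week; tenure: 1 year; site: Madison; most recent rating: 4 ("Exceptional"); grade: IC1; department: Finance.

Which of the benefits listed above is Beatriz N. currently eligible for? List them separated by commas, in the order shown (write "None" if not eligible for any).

Remote Work Stipend, Retirement Savings Plan, Long-Term Disability

Remote Work Stipend — status full-time ✓ (not excluded) → eligible.
Health Insurance — service 1 year ≥ 90 days ✓; site Madison ✗ (not Porto, Spokane, or Richmond) → not eligible.
Retirement Savings Plan — status full-time ✓; rating 4 ≥ 3 ✓ → eligible.
Long-Term Disability — status full-time ✓; service 1 year ≥ 90 days ✓ → eligible.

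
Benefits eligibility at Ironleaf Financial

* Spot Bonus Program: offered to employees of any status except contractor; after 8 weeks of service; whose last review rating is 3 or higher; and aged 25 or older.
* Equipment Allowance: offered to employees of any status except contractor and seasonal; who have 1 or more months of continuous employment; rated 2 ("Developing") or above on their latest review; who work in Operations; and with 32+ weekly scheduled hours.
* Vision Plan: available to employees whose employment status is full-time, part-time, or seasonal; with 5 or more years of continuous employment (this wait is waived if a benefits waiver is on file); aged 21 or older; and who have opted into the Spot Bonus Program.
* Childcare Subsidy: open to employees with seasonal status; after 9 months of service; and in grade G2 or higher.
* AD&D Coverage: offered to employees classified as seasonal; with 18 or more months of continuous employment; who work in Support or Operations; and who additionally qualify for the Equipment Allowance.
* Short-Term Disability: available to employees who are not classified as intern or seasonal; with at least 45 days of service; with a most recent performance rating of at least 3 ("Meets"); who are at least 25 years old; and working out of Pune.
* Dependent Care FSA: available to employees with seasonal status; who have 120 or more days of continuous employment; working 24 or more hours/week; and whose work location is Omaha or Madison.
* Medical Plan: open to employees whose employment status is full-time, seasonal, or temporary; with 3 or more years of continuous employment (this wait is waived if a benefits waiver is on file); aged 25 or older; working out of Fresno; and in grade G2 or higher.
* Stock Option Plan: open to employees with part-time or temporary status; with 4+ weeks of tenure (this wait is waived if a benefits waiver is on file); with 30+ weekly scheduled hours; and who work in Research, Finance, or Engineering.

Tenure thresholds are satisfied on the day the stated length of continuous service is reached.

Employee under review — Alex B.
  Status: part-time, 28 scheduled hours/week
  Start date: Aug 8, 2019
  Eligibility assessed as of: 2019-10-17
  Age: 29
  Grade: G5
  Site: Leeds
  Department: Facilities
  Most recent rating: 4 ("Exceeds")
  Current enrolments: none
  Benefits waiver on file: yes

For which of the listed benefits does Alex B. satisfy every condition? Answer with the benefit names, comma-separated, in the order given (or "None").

Service from Aug 8, 2019 to 2019-10-17: 70 days.
Spot Bonus Program — status part-time ✓ (not excluded); service 70 days ≥ 8 weeks (≈56 days) ✓; rating 4 ≥ 3 ✓; age 29 ≥ 25 ✓ → eligible.
Equipment Allowance — status part-time ✓ (not excluded); service 70 days ≥ 1 month (≈30 days) ✓; rating 4 ≥ 2 ✓; dept Facilities ✗ → not eligible.
Vision Plan — status part-time ✓; benefits waiver on file ✓; age 29 ≥ 21 ✓; not enrolled in Spot Bonus Program ✗ → not eligible.
Childcare Subsidy — status part-time ✗ (requires seasonal) → not eligible.
AD&D Coverage — status part-time ✗ (requires seasonal) → not eligible.
Short-Term Disability — status part-time ✓ (not excluded); service 70 days ≥ 45 days ✓; rating 4 ≥ 3 ✓; age 29 ≥ 25 ✓; site Leeds ✗ (not Pune) → not eligible.
Dependent Care FSA — status part-time ✗ (requires seasonal) → not eligible.
Medical Plan — status part-time ✗ (requires full-time, seasonal, or temporary) → not eligible.
Stock Option Plan — status part-time ✓; benefits waiver on file ✓; 28 hrs/wk < 30 ✗ → not eligible.

Spot Bonus Program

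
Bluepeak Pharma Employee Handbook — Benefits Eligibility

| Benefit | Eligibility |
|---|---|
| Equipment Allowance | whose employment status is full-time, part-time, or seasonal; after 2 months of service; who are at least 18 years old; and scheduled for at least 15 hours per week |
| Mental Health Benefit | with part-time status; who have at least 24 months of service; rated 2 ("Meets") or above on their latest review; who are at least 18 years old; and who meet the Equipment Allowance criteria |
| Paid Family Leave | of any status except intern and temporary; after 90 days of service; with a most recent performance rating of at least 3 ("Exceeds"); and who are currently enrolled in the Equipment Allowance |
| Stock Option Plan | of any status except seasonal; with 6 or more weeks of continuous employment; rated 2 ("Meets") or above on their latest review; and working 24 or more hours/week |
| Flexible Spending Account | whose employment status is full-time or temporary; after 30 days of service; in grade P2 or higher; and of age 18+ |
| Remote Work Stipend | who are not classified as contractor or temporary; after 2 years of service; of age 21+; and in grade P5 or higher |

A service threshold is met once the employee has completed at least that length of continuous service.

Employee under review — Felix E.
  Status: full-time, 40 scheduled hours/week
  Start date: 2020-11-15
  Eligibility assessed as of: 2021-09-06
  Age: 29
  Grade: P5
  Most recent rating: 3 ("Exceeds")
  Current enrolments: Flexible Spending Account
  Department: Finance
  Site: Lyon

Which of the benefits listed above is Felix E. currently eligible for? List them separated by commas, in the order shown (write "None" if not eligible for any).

Service from 2020-11-15 to 2021-09-06: 295 days.
Equipment Allowance — status full-time ✓; service 295 days ≥ 2 months (≈60 days) ✓; age 29 ≥ 18 ✓; 40 hrs/wk ≥ 15 ✓ → eligible.
Mental Health Benefit — status full-time ✗ (requires part-time) → not eligible.
Paid Family Leave — status full-time ✓ (not excluded); service 295 days ≥ 90 days ✓; rating 3 ≥ 3 ✓; not enrolled in Equipment Allowance ✗ → not eligible.
Stock Option Plan — status full-time ✓ (not excluded); service 295 days ≥ 6 weeks (≈42 days) ✓; rating 3 ≥ 2 ✓; 40 hrs/wk ≥ 24 ✓ → eligible.
Flexible Spending Account — status full-time ✓; service 295 days ≥ 30 days ✓; grade P5 ≥ P2 ✓; age 29 ≥ 18 ✓ → eligible.
Remote Work Stipend — status full-time ✓ (not excluded); service 295 days < 2 years (≈730 days) ✗ → not eligible.

Equipment Allowance, Stock Option Plan, Flexible Spending Account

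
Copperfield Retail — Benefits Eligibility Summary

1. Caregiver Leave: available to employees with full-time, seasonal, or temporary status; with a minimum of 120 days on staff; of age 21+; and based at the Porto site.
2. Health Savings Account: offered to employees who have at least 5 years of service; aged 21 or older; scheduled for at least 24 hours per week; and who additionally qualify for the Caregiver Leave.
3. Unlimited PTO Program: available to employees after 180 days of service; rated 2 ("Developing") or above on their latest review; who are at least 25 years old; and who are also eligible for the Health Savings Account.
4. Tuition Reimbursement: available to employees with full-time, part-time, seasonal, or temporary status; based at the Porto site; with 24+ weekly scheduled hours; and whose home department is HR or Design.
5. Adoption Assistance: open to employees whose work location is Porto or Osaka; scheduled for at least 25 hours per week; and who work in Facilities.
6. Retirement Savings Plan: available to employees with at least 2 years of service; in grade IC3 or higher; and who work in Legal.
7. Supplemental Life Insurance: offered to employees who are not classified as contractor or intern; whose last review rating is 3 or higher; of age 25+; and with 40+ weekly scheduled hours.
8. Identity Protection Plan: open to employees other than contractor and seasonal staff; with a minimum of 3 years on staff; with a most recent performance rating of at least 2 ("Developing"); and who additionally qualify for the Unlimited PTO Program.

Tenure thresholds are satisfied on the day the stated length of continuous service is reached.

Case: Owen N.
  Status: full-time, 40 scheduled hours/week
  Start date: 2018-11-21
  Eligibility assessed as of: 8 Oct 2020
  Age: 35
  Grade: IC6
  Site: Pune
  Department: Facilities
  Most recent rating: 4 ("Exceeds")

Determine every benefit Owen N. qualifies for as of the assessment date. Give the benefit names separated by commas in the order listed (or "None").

Supplemental Life Insurance

Service from 2018-11-21 to 8 Oct 2020: 687 days.
Caregiver Leave — status full-time ✓; service 687 days ≥ 120 days ✓; age 35 ≥ 21 ✓; site Pune ✗ (not Porto) → not eligible.
Health Savings Account — service 687 days < 5 years (≈1825 days) ✗ → not eligible.
Unlimited PTO Program — service 687 days ≥ 180 days ✓; rating 4 ≥ 2 ✓; age 35 ≥ 25 ✓; not eligible for Health Savings Account ✗ → not eligible.
Tuition Reimbursement — status full-time ✓; site Pune ✗ (not Porto) → not eligible.
Adoption Assistance — site Pune ✗ (not Porto or Osaka) → not eligible.
Retirement Savings Plan — service 687 days < 2 years (≈730 days) ✗ → not eligible.
Supplemental Life Insurance — status full-time ✓ (not excluded); rating 4 ≥ 3 ✓; age 35 ≥ 25 ✓; 40 hrs/wk ≥ 40 ✓ → eligible.
Identity Protection Plan — status full-time ✓ (not excluded); service 687 days < 3 years (≈1095 days) ✗ → not eligible.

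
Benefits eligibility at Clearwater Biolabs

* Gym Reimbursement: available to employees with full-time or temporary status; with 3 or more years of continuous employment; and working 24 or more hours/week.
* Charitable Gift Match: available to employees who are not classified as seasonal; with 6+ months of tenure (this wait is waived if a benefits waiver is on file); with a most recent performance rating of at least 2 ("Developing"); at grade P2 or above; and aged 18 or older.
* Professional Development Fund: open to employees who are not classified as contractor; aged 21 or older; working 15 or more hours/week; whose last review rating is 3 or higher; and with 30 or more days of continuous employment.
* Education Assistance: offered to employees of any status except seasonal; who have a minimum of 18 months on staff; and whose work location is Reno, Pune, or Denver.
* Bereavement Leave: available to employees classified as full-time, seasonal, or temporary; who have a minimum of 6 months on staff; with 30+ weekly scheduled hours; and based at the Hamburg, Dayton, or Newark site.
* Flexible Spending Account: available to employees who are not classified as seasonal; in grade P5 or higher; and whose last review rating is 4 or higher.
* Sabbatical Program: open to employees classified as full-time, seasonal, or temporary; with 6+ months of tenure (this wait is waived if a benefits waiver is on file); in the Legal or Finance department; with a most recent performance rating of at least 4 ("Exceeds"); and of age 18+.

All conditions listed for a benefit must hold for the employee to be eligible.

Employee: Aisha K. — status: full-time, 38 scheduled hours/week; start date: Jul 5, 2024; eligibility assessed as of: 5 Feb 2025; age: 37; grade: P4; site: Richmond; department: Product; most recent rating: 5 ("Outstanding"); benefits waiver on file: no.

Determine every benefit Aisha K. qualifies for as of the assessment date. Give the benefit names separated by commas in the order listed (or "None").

Charitable Gift Match, Professional Development Fund

Service from Jul 5, 2024 to 5 Feb 2025: 215 days.
Gym Reimbursement — status full-time ✓; service 215 days < 3 years (≈1095 days) ✗ → not eligible.
Charitable Gift Match — status full-time ✓ (not excluded); no waiver, service 215 days ≥ 6 months (≈180 days) ✓; rating 5 ≥ 2 ✓; grade P4 ≥ P2 ✓; age 37 ≥ 18 ✓ → eligible.
Professional Development Fund — status full-time ✓ (not excluded); age 37 ≥ 21 ✓; 38 hrs/wk ≥ 15 ✓; rating 5 ≥ 3 ✓; service 215 days ≥ 30 days ✓ → eligible.
Education Assistance — status full-time ✓ (not excluded); service 215 days < 18 months (≈540 days) ✗ → not eligible.
Bereavement Leave — status full-time ✓; service 215 days ≥ 6 months (≈180 days) ✓; 38 hrs/wk ≥ 30 ✓; site Richmond ✗ (not Hamburg, Dayton, or Newark) → not eligible.
Flexible Spending Account — status full-time ✓ (not excluded); grade P4 < P5 ✗ → not eligible.
Sabbatical Program — status full-time ✓; no waiver, service 215 days ≥ 6 months (≈180 days) ✓; dept Product ✗ → not eligible.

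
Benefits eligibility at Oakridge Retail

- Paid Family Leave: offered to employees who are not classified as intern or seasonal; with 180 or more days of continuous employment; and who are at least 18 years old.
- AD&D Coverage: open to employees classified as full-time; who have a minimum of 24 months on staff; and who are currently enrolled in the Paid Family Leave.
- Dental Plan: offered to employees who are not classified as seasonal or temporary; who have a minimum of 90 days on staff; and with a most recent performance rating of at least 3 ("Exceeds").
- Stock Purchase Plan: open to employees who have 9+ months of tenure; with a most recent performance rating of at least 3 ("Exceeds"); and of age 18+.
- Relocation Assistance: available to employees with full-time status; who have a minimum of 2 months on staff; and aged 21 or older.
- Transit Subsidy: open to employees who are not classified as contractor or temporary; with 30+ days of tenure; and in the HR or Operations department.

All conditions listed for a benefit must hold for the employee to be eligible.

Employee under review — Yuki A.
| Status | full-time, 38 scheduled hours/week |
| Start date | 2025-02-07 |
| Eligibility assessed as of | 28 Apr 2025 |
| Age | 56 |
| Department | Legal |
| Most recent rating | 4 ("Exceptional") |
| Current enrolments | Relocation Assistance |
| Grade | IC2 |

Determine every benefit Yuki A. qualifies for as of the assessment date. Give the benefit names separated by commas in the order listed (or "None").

Service from 2025-02-07 to 28 Apr 2025: 80 days.
Paid Family Leave — status full-time ✓ (not excluded); service 80 days < 180 days ✗ → not eligible.
AD&D Coverage — status full-time ✓; service 80 days < 24 months (≈720 days) ✗ → not eligible.
Dental Plan — status full-time ✓ (not excluded); service 80 days < 90 days ✗ → not eligible.
Stock Purchase Plan — service 80 days < 9 months (≈270 days) ✗ → not eligible.
Relocation Assistance — status full-time ✓; service 80 days ≥ 2 months (≈60 days) ✓; age 56 ≥ 21 ✓ → eligible.
Transit Subsidy — status full-time ✓ (not excluded); service 80 days ≥ 30 days ✓; dept Legal ✗ → not eligible.

Relocation Assistance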